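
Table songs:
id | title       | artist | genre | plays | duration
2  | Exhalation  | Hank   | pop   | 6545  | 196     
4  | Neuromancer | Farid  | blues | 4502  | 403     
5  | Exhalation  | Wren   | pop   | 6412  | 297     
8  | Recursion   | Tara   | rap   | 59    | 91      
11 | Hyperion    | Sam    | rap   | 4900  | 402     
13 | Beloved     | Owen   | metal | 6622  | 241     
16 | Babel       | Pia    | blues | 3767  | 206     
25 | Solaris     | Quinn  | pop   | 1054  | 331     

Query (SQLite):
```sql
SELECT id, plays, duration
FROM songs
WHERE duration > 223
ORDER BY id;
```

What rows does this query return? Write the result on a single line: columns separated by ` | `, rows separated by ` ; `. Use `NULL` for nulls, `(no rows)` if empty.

4 | 4502 | 403 ; 5 | 6412 | 297 ; 11 | 4900 | 402 ; 13 | 6622 | 241 ; 25 | 1054 | 331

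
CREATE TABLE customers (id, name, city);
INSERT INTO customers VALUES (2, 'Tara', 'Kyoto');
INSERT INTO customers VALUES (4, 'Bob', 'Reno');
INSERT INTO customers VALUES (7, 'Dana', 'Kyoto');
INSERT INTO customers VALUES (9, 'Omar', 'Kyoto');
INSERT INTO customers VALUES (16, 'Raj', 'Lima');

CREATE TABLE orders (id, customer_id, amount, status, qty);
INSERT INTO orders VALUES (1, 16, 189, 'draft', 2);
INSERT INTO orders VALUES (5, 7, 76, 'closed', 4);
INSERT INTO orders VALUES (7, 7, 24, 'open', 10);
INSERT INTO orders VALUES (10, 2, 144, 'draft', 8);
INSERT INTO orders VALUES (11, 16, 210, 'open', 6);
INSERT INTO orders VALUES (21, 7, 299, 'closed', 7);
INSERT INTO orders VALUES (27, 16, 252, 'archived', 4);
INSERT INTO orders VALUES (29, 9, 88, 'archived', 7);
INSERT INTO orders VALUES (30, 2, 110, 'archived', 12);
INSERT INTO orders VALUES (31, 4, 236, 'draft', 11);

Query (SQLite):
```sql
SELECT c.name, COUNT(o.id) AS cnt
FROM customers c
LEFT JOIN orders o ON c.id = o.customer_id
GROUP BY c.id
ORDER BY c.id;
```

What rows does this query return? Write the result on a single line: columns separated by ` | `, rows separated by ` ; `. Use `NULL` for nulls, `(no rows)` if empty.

Tara | 2 ; Bob | 1 ; Dana | 3 ; Omar | 1 ; Raj | 3

LEFT JOIN keeps every customers row; unmatched ones get NULL for orders columns.
Group by customers.id and compute COUNT(o.id). COUNT(col) of an all-NULL group is 0.
  2: ids {10, 30} → COUNT(o.id)=2
  4: ids {31} → COUNT(o.id)=1
  7: ids {5, 7, 21} → COUNT(o.id)=3
  9: ids {29} → COUNT(o.id)=1
  16: ids {1, 11, 27} → COUNT(o.id)=3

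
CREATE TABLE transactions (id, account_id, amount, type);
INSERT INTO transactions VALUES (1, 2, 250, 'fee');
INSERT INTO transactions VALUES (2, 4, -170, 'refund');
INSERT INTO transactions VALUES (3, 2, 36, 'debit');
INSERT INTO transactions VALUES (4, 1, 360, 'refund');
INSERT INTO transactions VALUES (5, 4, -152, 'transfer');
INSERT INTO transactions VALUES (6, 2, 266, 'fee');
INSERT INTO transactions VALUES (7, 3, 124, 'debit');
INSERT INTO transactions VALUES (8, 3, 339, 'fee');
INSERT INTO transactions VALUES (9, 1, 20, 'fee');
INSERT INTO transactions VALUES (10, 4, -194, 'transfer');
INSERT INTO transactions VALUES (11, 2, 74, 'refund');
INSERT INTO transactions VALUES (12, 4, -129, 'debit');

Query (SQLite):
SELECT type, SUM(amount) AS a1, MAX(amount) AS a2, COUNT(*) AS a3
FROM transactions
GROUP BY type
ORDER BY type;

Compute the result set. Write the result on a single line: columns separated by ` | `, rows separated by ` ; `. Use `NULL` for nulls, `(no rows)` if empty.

debit | 31 | 124 | 3 ; fee | 875 | 339 | 4 ; refund | 264 | 360 | 3 ; transfer | -346 | -152 | 2

Group transactions by type.
Per group compute: SUM(amount), MAX(amount), COUNT(*).
  debit: ids {3, 7, 12} → SUM(amount)=31, MAX(amount)=124, COUNT(*)=3
  fee: ids {1, 6, 8, 9} → SUM(amount)=875, MAX(amount)=339, COUNT(*)=4
  refund: ids {2, 4, 11} → SUM(amount)=264, MAX(amount)=360, COUNT(*)=3
  transfer: ids {5, 10} → SUM(amount)=-346, MAX(amount)=-152, COUNT(*)=2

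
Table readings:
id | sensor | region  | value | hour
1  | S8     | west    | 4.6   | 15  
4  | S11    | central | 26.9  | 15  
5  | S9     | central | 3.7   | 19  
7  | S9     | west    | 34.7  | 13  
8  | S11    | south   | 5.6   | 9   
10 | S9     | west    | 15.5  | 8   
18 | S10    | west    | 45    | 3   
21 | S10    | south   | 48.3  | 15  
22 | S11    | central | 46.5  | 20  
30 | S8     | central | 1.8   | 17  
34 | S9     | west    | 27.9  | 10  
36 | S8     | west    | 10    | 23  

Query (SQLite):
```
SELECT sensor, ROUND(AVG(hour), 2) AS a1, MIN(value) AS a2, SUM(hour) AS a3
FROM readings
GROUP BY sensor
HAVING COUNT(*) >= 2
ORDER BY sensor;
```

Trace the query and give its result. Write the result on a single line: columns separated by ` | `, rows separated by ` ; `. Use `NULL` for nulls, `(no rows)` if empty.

Group readings by sensor.
Per group compute: ROUND(AVG(hour), 2), MIN(value), SUM(hour).
HAVING: drop groups with fewer than 2 rows.
  S10: ids {18, 21} → ROUND(AVG(hour), 2)=9, MIN(value)=45, SUM(hour)=18
  S11: ids {4, 8, 22} → ROUND(AVG(hour), 2)=14.67, MIN(value)=5.6, SUM(hour)=44
  S8: ids {1, 30, 36} → ROUND(AVG(hour), 2)=18.33, MIN(value)=1.8, SUM(hour)=55
  S9: ids {5, 7, 10, 34} → ROUND(AVG(hour), 2)=12.5, MIN(value)=3.7, SUM(hour)=50

S10 | 9 | 45 | 18 ; S11 | 14.67 | 5.6 | 44 ; S8 | 18.33 | 1.8 | 55 ; S9 | 12.5 | 3.7 | 50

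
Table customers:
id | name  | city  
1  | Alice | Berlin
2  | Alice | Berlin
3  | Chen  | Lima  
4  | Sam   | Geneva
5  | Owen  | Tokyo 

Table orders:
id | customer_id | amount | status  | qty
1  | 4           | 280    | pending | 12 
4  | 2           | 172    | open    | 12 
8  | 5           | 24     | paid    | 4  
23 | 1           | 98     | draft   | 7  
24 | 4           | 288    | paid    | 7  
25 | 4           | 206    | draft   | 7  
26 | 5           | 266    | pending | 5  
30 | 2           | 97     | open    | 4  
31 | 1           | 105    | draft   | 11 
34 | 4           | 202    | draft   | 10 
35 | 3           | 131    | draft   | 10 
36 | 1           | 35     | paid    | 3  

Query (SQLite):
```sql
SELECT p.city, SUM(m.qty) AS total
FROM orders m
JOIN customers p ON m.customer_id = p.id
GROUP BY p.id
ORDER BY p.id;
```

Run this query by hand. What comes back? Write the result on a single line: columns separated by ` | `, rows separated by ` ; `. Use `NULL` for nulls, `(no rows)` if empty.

Berlin | 21 ; Berlin | 16 ; Lima | 10 ; Geneva | 36 ; Tokyo | 9

Join each orders row to its customers via customer_id.
Group joined rows by customers.id; compute SUM(m.qty) per group.
  1: ids {23, 31, 36} → SUM(m.qty)=21
  2: ids {4, 30} → SUM(m.qty)=16
  3: ids {35} → SUM(m.qty)=10
  4: ids {1, 24, 25, 34} → SUM(m.qty)=36
  5: ids {8, 26} → SUM(m.qty)=9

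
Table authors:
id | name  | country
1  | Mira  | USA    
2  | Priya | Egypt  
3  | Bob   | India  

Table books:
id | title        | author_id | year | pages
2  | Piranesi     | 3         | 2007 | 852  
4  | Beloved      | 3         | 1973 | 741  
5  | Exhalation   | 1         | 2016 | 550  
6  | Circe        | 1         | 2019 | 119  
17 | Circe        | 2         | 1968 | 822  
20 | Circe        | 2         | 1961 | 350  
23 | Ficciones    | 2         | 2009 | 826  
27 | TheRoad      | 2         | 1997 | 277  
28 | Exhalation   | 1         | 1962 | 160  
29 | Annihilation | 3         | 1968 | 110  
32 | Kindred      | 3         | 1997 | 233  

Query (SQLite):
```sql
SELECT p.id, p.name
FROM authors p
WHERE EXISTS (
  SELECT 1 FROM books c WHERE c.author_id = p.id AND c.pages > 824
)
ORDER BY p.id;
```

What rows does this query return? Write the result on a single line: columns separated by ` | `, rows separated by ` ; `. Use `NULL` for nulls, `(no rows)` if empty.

For each authors row, check whether any books with matching author_id has pages > 824.
Keep rows where that is true.

2 | Priya ; 3 | Bob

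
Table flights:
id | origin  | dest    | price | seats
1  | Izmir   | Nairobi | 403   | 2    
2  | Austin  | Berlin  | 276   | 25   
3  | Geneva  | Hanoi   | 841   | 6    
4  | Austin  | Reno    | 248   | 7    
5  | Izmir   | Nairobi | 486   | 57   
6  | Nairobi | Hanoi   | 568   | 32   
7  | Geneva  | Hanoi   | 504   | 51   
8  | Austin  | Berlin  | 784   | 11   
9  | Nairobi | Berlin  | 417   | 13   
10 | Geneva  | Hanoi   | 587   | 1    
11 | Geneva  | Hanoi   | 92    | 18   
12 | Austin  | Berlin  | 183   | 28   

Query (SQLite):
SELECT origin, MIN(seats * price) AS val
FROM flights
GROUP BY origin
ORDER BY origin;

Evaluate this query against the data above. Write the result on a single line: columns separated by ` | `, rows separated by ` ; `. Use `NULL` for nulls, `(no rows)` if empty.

Austin | 1736 ; Geneva | 587 ; Izmir | 806 ; Nairobi | 5421

For each row compute seats * price.
Group by origin; take MIN of the expression per group.
  Austin: ids {2, 4, 8, 12} → MIN(seats * price)=1736
  Geneva: ids {3, 7, 10, 11} → MIN(seats * price)=587
  Izmir: ids {1, 5} → MIN(seats * price)=806
  Nairobi: ids {6, 9} → MIN(seats * price)=5421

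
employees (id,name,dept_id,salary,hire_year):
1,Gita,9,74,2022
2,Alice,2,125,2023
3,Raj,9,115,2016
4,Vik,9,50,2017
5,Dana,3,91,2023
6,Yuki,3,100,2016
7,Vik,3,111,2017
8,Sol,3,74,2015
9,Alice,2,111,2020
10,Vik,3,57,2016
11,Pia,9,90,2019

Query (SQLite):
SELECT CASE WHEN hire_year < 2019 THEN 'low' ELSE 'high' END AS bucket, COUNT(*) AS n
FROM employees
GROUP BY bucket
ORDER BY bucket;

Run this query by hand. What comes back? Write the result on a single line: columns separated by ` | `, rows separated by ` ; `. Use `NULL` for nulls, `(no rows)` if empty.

high | 5 ; low | 6

Bucket rows by hire_year < 2019 → 'low' else 'high'; count each bucket.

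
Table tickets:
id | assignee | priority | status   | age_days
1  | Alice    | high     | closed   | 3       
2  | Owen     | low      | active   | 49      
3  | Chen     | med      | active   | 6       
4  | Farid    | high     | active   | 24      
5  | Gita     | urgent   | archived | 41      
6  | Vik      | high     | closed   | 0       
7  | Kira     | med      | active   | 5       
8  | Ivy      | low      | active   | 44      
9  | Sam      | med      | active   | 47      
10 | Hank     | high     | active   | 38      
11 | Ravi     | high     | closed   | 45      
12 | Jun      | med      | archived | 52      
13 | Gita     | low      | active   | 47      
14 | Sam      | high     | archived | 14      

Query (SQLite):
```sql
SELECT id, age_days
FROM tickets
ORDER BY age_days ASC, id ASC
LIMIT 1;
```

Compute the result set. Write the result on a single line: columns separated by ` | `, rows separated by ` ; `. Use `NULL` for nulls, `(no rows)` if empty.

Sort by age_days asc, tiebreak id asc: (0, id=6), (3, id=1), (5, id=7), (6, id=3) …. Take first 1.

6 | 0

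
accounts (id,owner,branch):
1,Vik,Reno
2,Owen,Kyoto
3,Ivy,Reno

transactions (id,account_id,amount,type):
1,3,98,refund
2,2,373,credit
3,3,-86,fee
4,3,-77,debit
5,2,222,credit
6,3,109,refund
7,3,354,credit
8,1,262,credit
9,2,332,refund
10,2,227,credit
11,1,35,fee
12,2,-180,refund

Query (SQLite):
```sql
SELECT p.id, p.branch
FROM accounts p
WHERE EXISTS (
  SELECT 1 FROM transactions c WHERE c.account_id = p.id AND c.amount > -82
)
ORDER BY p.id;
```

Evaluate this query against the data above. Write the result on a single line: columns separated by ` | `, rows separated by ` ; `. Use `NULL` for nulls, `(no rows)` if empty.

1 | Reno ; 2 | Kyoto ; 3 | Reno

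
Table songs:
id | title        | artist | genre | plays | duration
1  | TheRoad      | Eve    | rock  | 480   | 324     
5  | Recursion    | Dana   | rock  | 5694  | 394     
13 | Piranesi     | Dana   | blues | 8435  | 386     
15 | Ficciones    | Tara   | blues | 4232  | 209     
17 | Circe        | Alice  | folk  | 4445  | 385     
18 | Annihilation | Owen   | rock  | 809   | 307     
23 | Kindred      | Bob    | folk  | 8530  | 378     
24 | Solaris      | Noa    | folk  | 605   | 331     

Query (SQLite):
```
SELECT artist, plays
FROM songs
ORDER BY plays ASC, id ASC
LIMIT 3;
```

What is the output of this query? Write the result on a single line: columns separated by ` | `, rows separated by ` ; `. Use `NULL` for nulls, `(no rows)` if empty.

Sort by plays asc, tiebreak id asc: (480, id=1), (605, id=24), (809, id=18), (4232, id=15), (4445, id=17), (5694, id=5) …. Take first 3.

Eve | 480 ; Noa | 605 ; Owen | 809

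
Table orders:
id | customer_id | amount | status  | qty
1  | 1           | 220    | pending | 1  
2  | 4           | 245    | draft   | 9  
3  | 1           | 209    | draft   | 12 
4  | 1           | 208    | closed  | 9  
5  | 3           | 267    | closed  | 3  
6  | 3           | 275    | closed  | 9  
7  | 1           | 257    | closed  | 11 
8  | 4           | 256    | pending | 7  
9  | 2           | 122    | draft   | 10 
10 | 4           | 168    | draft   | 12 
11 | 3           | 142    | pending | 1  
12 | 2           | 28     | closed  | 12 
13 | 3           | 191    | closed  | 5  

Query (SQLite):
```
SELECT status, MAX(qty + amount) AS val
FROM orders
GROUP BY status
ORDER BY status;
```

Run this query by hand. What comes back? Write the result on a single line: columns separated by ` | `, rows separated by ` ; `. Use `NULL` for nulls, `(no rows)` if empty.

closed | 284 ; draft | 254 ; pending | 263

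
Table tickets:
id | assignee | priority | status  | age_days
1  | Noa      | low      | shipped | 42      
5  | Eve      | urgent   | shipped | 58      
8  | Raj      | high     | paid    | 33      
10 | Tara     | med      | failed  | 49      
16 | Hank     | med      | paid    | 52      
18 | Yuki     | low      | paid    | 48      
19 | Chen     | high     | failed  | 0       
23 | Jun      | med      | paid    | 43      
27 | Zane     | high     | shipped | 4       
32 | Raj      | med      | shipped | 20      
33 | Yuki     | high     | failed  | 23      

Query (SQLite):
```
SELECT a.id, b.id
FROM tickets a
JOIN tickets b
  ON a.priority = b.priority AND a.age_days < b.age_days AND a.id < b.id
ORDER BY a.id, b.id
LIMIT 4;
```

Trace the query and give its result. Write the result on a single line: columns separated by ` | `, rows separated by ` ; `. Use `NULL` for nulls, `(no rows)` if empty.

1 | 18 ; 10 | 16 ; 19 | 27 ; 19 | 33

Pairs (a,b) with same priority, a.age_days < b.age_days, a.id < b.id.
priority groups: high:{8,19,27,33} low:{1,18} med:{10,16,23,32} urgent:{5}
Ordered by (a.id, b.id); first 4.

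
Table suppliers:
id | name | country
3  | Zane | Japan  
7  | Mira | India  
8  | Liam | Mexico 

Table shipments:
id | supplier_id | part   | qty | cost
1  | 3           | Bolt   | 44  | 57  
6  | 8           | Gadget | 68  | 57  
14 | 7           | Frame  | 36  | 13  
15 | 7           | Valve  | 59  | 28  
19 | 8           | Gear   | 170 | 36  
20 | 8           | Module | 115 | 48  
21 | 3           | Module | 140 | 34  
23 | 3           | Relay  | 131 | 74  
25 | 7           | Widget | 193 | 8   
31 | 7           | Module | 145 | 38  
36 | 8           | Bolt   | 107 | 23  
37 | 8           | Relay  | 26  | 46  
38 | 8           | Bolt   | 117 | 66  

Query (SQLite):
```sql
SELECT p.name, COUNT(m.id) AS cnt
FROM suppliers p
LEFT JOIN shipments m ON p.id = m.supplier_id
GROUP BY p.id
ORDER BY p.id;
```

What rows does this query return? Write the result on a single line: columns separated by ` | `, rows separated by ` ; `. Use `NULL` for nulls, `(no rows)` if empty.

LEFT JOIN keeps every suppliers row; unmatched ones get NULL for shipments columns.
Group by suppliers.id and compute COUNT(m.id). COUNT(col) of an all-NULL group is 0.
  3: ids {1, 21, 23} → COUNT(m.id)=3
  7: ids {14, 15, 25, 31} → COUNT(m.id)=4
  8: ids {6, 19, 20, 36, 37, 38} → COUNT(m.id)=6

Zane | 3 ; Mira | 4 ; Liam | 6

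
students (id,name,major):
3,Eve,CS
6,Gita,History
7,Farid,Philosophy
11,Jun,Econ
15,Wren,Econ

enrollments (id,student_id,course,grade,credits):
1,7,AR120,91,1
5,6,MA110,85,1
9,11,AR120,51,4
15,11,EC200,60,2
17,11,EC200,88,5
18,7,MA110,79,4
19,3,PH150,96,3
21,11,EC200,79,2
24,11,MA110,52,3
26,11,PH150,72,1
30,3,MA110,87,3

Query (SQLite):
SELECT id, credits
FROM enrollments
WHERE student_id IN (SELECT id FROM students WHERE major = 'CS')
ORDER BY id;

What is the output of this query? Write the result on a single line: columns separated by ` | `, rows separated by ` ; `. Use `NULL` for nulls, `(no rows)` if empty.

Inner query: students.id where major = 'CS'.
Outer: keep enrollments rows whose student_id is in that set.
Inner query → {3}

19 | 3 ; 30 | 3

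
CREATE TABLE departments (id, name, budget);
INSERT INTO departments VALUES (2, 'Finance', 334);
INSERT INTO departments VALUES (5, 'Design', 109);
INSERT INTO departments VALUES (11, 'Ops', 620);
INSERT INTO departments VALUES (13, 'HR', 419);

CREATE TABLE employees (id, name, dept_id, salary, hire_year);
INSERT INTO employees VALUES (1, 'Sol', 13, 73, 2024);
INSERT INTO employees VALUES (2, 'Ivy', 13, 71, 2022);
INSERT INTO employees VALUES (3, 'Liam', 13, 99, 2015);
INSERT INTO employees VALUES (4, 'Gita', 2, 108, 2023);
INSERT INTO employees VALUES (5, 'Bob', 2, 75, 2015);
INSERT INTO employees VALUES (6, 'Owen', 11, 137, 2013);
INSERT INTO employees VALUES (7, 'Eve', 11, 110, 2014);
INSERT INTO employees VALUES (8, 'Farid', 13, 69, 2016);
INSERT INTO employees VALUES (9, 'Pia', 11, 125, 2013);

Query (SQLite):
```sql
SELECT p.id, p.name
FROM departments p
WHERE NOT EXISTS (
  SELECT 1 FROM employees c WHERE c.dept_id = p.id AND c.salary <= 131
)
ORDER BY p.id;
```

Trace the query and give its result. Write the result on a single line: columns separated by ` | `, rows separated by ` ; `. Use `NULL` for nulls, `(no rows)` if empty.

For each departments row, check whether any employees with matching dept_id has salary <= 131.
Keep rows where that is false.

5 | Design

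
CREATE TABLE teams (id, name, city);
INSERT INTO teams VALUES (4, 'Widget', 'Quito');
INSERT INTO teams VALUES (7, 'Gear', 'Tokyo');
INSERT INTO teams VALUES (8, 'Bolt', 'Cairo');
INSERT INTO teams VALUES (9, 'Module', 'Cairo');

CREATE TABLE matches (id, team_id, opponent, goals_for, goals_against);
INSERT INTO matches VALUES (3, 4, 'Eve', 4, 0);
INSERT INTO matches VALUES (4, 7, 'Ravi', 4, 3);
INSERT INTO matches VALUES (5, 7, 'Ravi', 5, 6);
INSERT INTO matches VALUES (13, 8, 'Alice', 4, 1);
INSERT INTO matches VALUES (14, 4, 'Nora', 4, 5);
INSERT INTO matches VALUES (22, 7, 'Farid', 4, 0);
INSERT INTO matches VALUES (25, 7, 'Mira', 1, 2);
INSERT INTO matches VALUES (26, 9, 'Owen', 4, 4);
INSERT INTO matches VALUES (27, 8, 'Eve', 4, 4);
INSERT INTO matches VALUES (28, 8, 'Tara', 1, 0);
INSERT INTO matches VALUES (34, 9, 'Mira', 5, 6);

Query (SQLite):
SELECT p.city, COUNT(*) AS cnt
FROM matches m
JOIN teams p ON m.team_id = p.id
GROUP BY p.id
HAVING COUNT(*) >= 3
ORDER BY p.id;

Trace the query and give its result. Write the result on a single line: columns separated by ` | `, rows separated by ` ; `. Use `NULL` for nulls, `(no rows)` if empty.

Tokyo | 4 ; Cairo | 3

Join each matches row to its teams via team_id.
Group joined rows by teams.id; compute COUNT(*) per group.
HAVING: keep groups with count ≥ 3.
  4: ids {3, 14} → COUNT(*)=2
  7: ids {4, 5, 22, 25} → COUNT(*)=4
  8: ids {13, 27, 28} → COUNT(*)=3
  9: ids {26, 34} → COUNT(*)=2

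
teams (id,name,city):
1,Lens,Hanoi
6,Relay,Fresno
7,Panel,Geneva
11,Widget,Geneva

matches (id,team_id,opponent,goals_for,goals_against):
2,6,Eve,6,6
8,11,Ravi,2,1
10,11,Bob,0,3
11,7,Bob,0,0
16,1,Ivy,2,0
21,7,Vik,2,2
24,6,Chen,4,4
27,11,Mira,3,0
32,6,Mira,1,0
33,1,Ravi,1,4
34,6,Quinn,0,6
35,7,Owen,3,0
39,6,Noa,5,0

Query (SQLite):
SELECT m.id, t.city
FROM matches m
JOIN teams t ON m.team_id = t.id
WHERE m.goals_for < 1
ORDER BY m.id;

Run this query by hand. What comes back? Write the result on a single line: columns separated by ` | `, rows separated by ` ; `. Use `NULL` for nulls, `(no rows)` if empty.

Each matches row matches the teams row where team_id = teams.id.
Then keep rows with m.goals_for < 1.

10 | Geneva ; 11 | Geneva ; 34 | Fresno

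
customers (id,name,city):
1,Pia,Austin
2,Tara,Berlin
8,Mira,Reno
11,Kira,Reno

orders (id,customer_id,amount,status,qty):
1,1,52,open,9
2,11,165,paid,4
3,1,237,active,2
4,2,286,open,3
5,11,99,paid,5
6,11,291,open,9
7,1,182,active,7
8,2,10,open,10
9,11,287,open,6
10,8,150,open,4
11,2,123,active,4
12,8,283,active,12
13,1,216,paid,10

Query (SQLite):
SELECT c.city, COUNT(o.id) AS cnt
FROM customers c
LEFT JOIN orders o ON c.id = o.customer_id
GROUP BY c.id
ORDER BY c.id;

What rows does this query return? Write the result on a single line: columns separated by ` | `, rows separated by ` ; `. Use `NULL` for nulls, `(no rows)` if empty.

Austin | 4 ; Berlin | 3 ; Reno | 2 ; Reno | 4

LEFT JOIN keeps every customers row; unmatched ones get NULL for orders columns.
Group by customers.id and compute COUNT(o.id). COUNT(col) of an all-NULL group is 0.
  1: ids {1, 3, 7, 13} → COUNT(o.id)=4
  2: ids {4, 8, 11} → COUNT(o.id)=3
  8: ids {10, 12} → COUNT(o.id)=2
  11: ids {2, 5, 6, 9} → COUNT(o.id)=4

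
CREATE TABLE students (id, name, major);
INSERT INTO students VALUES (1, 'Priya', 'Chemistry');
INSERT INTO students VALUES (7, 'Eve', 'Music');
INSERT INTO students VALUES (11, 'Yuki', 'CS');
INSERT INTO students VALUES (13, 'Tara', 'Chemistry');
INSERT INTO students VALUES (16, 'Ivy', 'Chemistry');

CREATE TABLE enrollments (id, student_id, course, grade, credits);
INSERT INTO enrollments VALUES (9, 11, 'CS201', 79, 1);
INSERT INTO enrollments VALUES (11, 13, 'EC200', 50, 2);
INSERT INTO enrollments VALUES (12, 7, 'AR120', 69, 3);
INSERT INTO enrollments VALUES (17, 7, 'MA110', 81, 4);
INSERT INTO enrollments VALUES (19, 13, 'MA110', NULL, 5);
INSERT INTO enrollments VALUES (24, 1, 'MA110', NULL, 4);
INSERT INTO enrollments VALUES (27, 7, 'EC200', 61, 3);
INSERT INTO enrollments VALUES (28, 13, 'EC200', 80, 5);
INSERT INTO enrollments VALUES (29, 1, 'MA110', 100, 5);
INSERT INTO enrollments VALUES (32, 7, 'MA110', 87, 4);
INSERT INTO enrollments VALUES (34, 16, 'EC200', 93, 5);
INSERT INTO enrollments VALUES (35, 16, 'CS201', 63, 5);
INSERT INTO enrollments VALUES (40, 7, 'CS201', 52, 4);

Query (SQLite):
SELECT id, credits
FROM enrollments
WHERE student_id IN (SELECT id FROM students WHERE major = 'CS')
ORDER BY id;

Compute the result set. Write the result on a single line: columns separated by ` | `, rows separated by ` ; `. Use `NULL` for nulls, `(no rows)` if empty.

9 | 1

Inner query: students.id where major = 'CS'.
Outer: keep enrollments rows whose student_id is in that set.
Inner query → {11}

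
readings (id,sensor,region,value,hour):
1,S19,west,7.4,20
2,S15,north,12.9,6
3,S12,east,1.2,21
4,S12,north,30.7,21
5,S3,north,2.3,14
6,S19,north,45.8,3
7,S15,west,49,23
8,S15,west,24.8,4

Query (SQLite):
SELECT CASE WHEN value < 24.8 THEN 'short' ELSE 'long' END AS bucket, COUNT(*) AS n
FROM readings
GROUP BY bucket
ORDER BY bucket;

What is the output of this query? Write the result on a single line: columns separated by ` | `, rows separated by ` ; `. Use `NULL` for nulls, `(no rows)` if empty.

long | 4 ; short | 4

Bucket rows by value < 24.8 → 'short' else 'long'; count each bucket.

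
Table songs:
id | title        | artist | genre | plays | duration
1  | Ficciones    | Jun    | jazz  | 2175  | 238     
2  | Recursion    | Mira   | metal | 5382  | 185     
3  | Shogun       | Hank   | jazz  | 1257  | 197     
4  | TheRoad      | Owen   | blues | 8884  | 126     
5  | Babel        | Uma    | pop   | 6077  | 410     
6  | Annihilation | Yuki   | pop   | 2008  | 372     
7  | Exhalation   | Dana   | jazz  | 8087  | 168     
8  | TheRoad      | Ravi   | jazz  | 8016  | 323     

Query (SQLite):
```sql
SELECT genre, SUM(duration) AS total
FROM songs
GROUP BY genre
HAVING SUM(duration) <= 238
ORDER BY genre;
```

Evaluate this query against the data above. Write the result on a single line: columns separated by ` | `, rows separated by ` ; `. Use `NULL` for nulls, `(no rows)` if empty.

blues | 126 ; metal | 185

Partition songs by genre; compute SUM(duration) within each group.
HAVING: keep groups where SUM(duration) <= 238.
  blues: ids {4} → SUM(duration)=126
  jazz: ids {1, 3, 7, 8} → SUM(duration)=926
  metal: ids {2} → SUM(duration)=185
  pop: ids {5, 6} → SUM(duration)=782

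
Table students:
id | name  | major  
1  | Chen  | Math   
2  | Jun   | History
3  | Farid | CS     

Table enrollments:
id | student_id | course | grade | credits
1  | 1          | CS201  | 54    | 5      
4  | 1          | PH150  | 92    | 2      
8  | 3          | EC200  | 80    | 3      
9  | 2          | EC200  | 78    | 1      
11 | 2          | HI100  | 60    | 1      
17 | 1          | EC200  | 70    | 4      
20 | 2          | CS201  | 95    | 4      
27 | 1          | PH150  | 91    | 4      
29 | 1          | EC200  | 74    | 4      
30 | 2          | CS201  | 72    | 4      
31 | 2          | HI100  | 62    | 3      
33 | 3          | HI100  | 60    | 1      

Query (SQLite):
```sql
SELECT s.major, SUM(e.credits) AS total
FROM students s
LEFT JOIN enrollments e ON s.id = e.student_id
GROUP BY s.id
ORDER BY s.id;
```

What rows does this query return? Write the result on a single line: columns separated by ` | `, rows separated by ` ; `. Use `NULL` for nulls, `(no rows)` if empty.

LEFT JOIN keeps every students row; unmatched ones get NULL for enrollments columns.
Group by students.id and compute SUM(e.credits). SUM over an all-NULL group is NULL.
  1: ids {1, 4, 17, 27, 29} → SUM(e.credits)=19
  2: ids {9, 11, 20, 30, 31} → SUM(e.credits)=13
  3: ids {8, 33} → SUM(e.credits)=4

Math | 19 ; History | 13 ; CS | 4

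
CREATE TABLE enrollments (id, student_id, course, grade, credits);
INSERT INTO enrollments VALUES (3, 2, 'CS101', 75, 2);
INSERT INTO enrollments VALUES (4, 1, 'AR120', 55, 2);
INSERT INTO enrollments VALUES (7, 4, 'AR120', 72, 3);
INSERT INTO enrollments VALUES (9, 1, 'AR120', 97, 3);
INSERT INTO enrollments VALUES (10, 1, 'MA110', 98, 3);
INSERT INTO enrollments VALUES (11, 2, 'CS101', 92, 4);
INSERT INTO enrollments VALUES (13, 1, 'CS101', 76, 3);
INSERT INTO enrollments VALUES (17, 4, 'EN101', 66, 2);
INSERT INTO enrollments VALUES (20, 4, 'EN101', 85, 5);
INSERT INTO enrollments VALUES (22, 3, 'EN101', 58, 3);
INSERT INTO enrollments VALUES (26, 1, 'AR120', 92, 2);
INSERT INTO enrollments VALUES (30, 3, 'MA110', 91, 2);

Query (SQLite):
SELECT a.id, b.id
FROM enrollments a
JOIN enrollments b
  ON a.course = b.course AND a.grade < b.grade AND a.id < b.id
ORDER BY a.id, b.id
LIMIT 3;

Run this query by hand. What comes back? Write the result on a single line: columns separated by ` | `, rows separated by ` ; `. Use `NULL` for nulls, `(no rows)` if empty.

3 | 11 ; 3 | 13 ; 4 | 7

Pairs (a,b) with same course, a.grade < b.grade, a.id < b.id.
course groups: AR120:{4,7,9,26} CS101:{3,11,13} EN101:{17,20,22} MA110:{10,30}
Ordered by (a.id, b.id); first 3.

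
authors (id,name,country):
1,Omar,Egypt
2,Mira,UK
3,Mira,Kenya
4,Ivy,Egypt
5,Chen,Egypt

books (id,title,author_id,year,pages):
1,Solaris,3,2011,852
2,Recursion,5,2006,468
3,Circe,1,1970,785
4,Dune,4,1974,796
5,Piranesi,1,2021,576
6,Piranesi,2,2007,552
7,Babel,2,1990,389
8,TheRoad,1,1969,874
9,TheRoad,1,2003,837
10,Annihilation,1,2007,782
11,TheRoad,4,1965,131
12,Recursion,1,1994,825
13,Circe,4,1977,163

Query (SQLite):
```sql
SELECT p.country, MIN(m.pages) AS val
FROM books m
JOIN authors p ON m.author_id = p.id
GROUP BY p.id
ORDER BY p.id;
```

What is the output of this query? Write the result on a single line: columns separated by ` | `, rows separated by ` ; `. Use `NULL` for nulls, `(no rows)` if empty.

Egypt | 576 ; UK | 389 ; Kenya | 852 ; Egypt | 131 ; Egypt | 468

Join each books row to its authors via author_id.
Group joined rows by authors.id; compute MIN(m.pages) per group.
  1: ids {3, 5, 8, 9, 10, 12} → MIN(m.pages)=576
  2: ids {6, 7} → MIN(m.pages)=389
  3: ids {1} → MIN(m.pages)=852
  4: ids {4, 11, 13} → MIN(m.pages)=131
  5: ids {2} → MIN(m.pages)=468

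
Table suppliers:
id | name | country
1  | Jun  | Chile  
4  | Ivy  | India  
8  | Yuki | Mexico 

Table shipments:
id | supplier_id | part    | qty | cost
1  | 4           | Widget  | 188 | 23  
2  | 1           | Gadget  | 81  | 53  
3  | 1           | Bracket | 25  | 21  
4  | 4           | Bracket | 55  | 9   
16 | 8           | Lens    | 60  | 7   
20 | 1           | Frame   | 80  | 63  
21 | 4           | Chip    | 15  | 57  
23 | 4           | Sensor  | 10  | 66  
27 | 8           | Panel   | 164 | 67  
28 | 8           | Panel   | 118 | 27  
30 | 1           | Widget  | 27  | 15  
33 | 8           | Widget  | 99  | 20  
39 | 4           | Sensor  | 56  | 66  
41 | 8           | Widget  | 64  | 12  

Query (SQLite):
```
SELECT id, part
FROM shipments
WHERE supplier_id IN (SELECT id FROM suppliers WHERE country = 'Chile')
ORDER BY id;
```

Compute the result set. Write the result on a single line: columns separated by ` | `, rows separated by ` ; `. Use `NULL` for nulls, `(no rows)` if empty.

2 | Gadget ; 3 | Bracket ; 20 | Frame ; 30 | Widget

Inner query: suppliers.id where country = 'Chile'.
Outer: keep shipments rows whose supplier_id is in that set.
Inner query → {1}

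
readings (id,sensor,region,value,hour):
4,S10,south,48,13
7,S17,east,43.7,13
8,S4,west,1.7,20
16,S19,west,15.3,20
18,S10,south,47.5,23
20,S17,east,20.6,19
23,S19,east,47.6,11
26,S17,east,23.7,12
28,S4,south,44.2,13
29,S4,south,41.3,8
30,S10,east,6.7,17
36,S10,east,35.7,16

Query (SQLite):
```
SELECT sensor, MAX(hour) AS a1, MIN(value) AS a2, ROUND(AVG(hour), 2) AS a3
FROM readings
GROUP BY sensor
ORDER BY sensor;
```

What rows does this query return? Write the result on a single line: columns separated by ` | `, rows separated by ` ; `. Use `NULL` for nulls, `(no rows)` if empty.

Group readings by sensor.
Per group compute: MAX(hour), MIN(value), ROUND(AVG(hour), 2).
  S10: ids {4, 18, 30, 36} → MAX(hour)=23, MIN(value)=6.7, ROUND(AVG(hour), 2)=17.25
  S17: ids {7, 20, 26} → MAX(hour)=19, MIN(value)=20.6, ROUND(AVG(hour), 2)=14.67
  S19: ids {16, 23} → MAX(hour)=20, MIN(value)=15.3, ROUND(AVG(hour), 2)=15.5
  S4: ids {8, 28, 29} → MAX(hour)=20, MIN(value)=1.7, ROUND(AVG(hour), 2)=13.67

S10 | 23 | 6.7 | 17.25 ; S17 | 19 | 20.6 | 14.67 ; S19 | 20 | 15.3 | 15.5 ; S4 | 20 | 1.7 | 13.67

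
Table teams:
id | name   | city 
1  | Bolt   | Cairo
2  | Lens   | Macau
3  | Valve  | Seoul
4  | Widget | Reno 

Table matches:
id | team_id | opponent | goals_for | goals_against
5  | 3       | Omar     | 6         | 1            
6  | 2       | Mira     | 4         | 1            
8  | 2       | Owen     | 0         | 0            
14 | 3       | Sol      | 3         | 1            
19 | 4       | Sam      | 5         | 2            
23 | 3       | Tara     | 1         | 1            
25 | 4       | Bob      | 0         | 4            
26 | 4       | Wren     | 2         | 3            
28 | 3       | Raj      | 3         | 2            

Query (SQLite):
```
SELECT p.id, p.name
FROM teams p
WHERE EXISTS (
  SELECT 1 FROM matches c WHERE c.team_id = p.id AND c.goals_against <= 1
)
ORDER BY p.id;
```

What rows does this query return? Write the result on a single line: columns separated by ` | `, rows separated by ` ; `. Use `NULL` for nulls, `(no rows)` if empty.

2 | Lens ; 3 | Valve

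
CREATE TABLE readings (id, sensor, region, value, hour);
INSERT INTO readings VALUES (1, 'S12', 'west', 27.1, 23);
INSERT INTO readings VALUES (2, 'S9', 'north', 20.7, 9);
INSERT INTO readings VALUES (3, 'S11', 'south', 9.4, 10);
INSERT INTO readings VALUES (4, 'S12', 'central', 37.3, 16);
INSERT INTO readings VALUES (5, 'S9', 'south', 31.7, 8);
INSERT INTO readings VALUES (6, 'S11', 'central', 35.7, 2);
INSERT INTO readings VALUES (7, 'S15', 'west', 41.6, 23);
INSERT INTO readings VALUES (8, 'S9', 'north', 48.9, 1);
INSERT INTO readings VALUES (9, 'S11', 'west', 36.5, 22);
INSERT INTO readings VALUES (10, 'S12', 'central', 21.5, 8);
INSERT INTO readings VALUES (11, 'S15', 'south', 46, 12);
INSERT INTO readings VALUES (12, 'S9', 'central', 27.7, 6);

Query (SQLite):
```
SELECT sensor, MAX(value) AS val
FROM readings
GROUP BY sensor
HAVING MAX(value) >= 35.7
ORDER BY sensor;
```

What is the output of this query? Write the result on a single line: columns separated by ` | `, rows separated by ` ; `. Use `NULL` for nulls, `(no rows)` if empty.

Partition readings by sensor; compute MAX(value) within each group.
HAVING: keep groups where MAX(value) >= 35.7.
  S11: ids {3, 6, 9} → MAX(value)=36.5
  S12: ids {1, 4, 10} → MAX(value)=37.3
  S15: ids {7, 11} → MAX(value)=46
  S9: ids {2, 5, 8, 12} → MAX(value)=48.9

S11 | 36.5 ; S12 | 37.3 ; S15 | 46 ; S9 | 48.9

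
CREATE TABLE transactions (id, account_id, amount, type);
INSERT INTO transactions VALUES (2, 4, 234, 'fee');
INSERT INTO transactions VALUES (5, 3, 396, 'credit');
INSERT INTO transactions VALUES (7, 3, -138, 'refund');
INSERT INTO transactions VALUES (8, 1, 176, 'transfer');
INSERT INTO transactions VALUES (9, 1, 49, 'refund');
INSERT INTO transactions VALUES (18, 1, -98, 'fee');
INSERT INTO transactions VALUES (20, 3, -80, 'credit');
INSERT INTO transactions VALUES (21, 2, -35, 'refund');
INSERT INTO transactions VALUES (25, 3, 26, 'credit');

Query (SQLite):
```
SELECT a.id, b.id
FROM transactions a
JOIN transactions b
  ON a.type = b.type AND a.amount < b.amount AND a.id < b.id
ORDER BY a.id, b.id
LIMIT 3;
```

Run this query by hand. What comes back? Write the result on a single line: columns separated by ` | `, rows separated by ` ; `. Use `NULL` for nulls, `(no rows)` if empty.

Pairs (a,b) with same type, a.amount < b.amount, a.id < b.id.
type groups: credit:{5,20,25} fee:{2,18} refund:{7,9,21} transfer:{8}
Ordered by (a.id, b.id); first 3.

7 | 9 ; 7 | 21 ; 20 | 25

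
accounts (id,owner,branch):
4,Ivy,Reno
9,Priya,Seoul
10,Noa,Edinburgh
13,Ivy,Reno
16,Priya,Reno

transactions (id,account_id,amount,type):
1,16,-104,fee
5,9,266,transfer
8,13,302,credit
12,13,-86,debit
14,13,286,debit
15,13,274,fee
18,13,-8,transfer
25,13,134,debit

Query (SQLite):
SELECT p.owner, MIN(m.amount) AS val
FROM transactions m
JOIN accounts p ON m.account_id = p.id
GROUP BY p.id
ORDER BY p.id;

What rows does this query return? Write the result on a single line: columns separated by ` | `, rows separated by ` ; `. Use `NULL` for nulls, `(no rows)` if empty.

Join each transactions row to its accounts via account_id.
Group joined rows by accounts.id; compute MIN(m.amount) per group.
  9: ids {5} → MIN(m.amount)=266
  13: ids {8, 12, 14, 15, 18, 25} → MIN(m.amount)=-86
  16: ids {1} → MIN(m.amount)=-104

Priya | 266 ; Ivy | -86 ; Priya | -104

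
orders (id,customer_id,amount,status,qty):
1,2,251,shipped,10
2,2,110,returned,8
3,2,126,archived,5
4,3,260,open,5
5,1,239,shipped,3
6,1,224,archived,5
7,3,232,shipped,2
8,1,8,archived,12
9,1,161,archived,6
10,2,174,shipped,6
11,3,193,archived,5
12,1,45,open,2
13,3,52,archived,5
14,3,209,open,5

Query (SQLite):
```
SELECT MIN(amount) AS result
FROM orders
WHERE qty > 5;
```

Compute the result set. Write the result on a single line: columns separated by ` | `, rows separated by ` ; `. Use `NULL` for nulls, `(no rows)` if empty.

8

Rows where qty > 5 → amount values: [251, 110, 8, 161, 174].
MIN of non-NULL values = 8.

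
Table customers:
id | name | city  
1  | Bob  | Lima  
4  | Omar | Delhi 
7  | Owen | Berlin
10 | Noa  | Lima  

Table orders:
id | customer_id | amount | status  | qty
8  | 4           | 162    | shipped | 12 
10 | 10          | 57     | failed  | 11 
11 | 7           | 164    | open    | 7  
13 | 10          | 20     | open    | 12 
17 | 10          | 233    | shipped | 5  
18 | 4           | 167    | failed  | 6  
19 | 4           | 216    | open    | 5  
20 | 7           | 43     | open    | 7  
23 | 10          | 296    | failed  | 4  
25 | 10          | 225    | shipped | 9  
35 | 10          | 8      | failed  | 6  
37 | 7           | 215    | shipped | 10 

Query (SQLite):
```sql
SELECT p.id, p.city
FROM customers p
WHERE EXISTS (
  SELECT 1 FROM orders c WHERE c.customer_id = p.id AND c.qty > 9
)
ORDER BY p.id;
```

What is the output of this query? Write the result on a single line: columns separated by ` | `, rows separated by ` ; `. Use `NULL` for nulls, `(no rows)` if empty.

4 | Delhi ; 7 | Berlin ; 10 | Lima

For each customers row, check whether any orders with matching customer_id has qty > 9.
Keep rows where that is true.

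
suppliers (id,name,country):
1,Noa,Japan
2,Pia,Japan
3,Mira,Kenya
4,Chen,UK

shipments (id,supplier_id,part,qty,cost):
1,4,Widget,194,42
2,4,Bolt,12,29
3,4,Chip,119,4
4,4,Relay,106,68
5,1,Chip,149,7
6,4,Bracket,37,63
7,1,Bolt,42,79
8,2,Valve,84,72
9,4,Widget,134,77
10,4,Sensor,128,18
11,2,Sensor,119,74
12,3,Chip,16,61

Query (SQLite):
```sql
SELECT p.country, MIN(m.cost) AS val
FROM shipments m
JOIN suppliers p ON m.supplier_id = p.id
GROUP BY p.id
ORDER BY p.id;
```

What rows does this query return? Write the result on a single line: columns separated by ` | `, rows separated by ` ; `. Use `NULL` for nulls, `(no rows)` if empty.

Japan | 7 ; Japan | 72 ; Kenya | 61 ; UK | 4

Join each shipments row to its suppliers via supplier_id.
Group joined rows by suppliers.id; compute MIN(m.cost) per group.
  1: ids {5, 7} → MIN(m.cost)=7
  2: ids {8, 11} → MIN(m.cost)=72
  3: ids {12} → MIN(m.cost)=61
  4: ids {1, 2, 3, 4, 6, 9, 10} → MIN(m.cost)=4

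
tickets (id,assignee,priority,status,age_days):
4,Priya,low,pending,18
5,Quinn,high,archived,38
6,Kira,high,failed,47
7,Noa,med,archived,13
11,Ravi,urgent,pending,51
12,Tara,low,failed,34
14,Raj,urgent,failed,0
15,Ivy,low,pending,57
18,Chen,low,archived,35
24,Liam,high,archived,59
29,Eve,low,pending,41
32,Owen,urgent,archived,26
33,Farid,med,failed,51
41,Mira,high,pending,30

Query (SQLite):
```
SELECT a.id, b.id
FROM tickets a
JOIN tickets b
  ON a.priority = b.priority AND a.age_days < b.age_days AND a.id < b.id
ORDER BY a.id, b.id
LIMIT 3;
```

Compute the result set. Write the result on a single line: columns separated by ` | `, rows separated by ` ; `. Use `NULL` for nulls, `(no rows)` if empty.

Pairs (a,b) with same priority, a.age_days < b.age_days, a.id < b.id.
priority groups: high:{5,6,24,41} low:{4,12,15,18,29} med:{7,33} urgent:{11,14,32}
Ordered by (a.id, b.id); first 3.

4 | 12 ; 4 | 15 ; 4 | 18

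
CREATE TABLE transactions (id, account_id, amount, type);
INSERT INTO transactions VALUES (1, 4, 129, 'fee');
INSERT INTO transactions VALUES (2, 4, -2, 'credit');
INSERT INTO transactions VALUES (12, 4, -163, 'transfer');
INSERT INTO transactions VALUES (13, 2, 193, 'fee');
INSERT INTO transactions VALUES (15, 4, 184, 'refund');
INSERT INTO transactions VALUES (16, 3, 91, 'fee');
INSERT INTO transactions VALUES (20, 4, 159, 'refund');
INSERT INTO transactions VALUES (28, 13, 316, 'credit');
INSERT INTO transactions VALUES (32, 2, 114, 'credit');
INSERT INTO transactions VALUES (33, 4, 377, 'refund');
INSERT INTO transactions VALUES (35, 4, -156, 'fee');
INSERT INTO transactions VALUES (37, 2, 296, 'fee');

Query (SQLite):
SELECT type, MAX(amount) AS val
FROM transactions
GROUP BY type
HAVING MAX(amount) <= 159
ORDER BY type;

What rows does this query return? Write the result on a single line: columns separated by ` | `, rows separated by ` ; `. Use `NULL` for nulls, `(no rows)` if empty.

transfer | -163

Partition transactions by type; compute MAX(amount) within each group.
HAVING: keep groups where MAX(amount) <= 159.
  credit: ids {2, 28, 32} → MAX(amount)=316
  fee: ids {1, 13, 16, 35, 37} → MAX(amount)=296
  refund: ids {15, 20, 33} → MAX(amount)=377
  transfer: ids {12} → MAX(amount)=-163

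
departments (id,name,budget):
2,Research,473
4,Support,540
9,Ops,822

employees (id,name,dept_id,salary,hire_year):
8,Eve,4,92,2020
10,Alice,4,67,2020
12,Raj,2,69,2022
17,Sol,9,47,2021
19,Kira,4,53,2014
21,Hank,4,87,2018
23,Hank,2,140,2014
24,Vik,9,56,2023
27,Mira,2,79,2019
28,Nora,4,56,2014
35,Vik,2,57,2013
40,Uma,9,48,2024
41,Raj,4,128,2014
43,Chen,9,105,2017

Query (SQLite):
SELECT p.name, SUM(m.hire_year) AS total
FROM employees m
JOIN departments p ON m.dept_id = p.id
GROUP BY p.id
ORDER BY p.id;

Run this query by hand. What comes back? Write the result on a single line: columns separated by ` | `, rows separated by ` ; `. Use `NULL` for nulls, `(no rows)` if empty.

Join each employees row to its departments via dept_id.
Group joined rows by departments.id; compute SUM(m.hire_year) per group.
  2: ids {12, 23, 27, 35} → SUM(m.hire_year)=8068
  4: ids {8, 10, 19, 21, 28, 41} → SUM(m.hire_year)=12100
  9: ids {17, 24, 40, 43} → SUM(m.hire_year)=8085

Research | 8068 ; Support | 12100 ; Ops | 8085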